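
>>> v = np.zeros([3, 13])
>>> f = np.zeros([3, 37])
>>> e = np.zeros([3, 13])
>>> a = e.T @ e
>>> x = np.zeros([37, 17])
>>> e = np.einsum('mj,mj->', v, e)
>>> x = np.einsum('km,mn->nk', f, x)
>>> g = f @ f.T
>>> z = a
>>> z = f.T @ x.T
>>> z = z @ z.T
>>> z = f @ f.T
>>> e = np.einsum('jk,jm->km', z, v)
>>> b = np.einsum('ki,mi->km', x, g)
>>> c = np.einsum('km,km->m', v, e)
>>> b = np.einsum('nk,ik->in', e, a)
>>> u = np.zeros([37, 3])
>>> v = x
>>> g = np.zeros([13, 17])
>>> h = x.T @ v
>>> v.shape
(17, 3)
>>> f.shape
(3, 37)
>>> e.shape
(3, 13)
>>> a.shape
(13, 13)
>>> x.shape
(17, 3)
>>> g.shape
(13, 17)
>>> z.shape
(3, 3)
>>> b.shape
(13, 3)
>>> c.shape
(13,)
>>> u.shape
(37, 3)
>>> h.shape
(3, 3)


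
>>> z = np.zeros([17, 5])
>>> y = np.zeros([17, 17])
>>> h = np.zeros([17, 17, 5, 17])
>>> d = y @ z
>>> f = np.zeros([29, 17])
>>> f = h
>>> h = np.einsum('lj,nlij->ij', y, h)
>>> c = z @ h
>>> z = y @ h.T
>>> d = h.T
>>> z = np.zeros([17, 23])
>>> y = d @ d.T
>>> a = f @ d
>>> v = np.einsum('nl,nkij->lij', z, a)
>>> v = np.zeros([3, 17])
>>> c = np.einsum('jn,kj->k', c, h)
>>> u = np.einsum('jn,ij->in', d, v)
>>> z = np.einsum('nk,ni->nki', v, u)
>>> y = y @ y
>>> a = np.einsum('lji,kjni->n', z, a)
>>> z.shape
(3, 17, 5)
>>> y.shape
(17, 17)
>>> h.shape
(5, 17)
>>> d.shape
(17, 5)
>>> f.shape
(17, 17, 5, 17)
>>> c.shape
(5,)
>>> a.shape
(5,)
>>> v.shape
(3, 17)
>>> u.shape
(3, 5)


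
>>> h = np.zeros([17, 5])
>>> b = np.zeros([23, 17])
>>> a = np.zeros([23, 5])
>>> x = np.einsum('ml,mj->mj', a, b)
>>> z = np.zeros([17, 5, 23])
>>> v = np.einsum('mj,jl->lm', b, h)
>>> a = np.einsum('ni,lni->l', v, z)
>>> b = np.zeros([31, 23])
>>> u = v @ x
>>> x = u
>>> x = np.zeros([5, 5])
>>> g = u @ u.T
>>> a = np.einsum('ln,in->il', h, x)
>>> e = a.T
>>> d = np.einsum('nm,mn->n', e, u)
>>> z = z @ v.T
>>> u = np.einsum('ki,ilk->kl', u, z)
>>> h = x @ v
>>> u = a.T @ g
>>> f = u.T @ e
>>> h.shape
(5, 23)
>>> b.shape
(31, 23)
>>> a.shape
(5, 17)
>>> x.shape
(5, 5)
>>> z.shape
(17, 5, 5)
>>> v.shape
(5, 23)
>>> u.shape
(17, 5)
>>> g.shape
(5, 5)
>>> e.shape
(17, 5)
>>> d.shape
(17,)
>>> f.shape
(5, 5)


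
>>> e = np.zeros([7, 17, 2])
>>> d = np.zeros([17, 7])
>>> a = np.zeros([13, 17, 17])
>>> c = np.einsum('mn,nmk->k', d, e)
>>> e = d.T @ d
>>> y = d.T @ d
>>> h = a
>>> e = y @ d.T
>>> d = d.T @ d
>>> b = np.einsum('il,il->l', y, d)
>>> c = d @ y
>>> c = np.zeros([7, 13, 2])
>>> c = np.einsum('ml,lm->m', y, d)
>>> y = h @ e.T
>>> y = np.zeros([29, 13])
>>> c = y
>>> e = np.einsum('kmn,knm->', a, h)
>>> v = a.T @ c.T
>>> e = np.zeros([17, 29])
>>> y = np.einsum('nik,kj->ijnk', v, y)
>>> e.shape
(17, 29)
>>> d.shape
(7, 7)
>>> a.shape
(13, 17, 17)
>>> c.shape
(29, 13)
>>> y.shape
(17, 13, 17, 29)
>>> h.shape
(13, 17, 17)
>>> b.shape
(7,)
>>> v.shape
(17, 17, 29)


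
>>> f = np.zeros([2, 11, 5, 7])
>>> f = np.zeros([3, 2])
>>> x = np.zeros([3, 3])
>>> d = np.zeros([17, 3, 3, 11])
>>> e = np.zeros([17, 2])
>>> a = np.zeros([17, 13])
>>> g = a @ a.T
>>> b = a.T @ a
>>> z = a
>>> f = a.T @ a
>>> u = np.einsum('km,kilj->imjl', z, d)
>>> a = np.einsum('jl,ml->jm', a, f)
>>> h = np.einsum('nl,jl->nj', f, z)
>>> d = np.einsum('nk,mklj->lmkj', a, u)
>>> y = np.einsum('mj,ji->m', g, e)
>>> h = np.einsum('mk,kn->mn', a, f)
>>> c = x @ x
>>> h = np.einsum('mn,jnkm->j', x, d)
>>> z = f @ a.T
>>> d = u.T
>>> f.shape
(13, 13)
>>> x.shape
(3, 3)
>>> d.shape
(3, 11, 13, 3)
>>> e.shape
(17, 2)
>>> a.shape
(17, 13)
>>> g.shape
(17, 17)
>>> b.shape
(13, 13)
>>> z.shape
(13, 17)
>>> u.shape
(3, 13, 11, 3)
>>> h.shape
(11,)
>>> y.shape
(17,)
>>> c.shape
(3, 3)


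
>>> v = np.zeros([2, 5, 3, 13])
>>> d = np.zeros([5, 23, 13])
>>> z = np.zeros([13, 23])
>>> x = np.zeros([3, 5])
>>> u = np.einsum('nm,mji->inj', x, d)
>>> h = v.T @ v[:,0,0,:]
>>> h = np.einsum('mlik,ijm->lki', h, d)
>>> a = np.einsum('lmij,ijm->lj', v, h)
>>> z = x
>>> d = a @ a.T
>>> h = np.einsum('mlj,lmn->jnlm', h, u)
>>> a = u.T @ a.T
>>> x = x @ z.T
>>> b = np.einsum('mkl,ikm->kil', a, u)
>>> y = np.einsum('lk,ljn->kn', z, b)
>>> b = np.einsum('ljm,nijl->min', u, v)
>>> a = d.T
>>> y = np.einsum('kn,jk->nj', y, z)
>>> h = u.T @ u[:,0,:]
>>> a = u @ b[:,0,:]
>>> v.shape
(2, 5, 3, 13)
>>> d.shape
(2, 2)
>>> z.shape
(3, 5)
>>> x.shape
(3, 3)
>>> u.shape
(13, 3, 23)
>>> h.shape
(23, 3, 23)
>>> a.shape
(13, 3, 2)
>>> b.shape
(23, 5, 2)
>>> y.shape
(2, 3)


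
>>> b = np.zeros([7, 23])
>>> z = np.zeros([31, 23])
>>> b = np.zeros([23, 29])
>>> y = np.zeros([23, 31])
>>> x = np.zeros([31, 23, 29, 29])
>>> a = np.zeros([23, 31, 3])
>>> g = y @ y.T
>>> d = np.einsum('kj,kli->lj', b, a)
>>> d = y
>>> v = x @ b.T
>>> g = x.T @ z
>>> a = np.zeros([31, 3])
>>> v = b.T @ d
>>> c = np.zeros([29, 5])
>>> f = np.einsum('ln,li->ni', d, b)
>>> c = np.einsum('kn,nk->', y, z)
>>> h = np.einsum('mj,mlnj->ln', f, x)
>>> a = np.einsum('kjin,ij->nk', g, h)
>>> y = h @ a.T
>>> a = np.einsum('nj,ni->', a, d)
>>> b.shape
(23, 29)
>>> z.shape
(31, 23)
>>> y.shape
(23, 23)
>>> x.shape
(31, 23, 29, 29)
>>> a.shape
()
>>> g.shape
(29, 29, 23, 23)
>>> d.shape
(23, 31)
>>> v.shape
(29, 31)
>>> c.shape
()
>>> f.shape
(31, 29)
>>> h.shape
(23, 29)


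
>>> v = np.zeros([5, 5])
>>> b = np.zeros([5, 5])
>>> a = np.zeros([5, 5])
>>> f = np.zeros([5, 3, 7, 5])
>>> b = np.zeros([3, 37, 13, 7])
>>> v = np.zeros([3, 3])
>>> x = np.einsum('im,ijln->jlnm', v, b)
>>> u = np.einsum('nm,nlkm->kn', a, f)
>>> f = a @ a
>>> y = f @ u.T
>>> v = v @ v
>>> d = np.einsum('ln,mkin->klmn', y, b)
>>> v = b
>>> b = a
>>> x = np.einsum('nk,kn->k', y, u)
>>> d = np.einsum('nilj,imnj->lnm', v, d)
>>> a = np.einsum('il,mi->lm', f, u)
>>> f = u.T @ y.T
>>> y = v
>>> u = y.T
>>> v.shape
(3, 37, 13, 7)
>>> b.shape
(5, 5)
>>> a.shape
(5, 7)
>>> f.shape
(5, 5)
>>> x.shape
(7,)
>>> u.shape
(7, 13, 37, 3)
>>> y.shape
(3, 37, 13, 7)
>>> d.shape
(13, 3, 5)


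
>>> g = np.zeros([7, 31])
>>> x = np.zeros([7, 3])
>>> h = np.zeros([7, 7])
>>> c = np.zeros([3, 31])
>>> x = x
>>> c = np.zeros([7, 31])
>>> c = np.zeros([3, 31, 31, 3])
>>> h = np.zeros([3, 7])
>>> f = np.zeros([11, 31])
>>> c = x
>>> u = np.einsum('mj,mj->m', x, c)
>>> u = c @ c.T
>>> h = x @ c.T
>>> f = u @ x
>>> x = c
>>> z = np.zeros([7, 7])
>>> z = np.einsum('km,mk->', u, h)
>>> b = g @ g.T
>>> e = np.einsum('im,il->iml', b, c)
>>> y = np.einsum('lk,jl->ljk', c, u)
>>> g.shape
(7, 31)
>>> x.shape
(7, 3)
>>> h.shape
(7, 7)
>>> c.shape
(7, 3)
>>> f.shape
(7, 3)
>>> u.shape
(7, 7)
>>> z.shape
()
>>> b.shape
(7, 7)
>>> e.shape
(7, 7, 3)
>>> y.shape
(7, 7, 3)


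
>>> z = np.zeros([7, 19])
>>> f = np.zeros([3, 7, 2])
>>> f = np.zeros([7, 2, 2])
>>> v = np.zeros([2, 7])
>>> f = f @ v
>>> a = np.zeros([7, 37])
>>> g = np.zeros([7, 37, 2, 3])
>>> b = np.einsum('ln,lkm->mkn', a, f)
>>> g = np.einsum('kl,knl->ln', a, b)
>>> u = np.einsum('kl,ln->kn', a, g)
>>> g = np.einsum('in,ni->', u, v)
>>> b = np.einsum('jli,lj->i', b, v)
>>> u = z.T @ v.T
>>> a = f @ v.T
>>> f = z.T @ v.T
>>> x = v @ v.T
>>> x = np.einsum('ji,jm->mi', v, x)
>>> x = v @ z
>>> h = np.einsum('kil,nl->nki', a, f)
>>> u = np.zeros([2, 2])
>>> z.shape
(7, 19)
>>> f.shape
(19, 2)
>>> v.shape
(2, 7)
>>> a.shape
(7, 2, 2)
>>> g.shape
()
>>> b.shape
(37,)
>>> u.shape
(2, 2)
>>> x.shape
(2, 19)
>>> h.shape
(19, 7, 2)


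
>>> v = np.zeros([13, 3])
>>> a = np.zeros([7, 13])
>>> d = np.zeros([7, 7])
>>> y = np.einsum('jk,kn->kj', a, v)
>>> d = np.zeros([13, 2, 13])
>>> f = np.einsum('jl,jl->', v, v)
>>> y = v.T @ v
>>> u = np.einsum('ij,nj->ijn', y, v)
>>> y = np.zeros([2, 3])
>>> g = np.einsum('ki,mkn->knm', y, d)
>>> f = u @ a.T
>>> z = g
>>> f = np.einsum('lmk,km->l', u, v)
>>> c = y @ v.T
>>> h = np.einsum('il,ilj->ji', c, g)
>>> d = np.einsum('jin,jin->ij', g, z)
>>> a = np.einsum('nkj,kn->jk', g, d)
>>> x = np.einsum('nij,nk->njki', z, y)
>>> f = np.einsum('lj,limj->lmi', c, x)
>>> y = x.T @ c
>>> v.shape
(13, 3)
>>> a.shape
(13, 13)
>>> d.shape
(13, 2)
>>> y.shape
(13, 3, 13, 13)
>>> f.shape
(2, 3, 13)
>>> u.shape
(3, 3, 13)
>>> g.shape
(2, 13, 13)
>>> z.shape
(2, 13, 13)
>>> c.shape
(2, 13)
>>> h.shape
(13, 2)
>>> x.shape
(2, 13, 3, 13)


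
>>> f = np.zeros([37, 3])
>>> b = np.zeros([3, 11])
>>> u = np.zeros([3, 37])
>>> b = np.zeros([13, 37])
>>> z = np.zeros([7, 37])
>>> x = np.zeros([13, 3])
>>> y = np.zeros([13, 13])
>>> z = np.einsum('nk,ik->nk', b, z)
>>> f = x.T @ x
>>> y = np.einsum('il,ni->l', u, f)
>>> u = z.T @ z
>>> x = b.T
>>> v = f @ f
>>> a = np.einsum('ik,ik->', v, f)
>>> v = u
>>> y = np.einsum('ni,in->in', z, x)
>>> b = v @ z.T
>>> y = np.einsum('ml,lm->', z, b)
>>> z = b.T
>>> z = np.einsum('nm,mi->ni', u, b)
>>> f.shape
(3, 3)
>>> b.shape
(37, 13)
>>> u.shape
(37, 37)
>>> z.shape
(37, 13)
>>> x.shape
(37, 13)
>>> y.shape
()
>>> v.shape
(37, 37)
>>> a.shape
()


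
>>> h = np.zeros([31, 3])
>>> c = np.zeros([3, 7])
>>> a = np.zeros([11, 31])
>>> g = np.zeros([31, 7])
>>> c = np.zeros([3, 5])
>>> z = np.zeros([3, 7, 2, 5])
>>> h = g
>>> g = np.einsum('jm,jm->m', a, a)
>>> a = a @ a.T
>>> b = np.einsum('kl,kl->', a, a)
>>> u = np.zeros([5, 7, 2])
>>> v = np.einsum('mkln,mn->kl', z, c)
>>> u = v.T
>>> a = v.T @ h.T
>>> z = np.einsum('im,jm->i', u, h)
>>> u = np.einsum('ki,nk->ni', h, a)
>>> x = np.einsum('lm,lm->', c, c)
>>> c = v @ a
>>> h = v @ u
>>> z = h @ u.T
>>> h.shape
(7, 7)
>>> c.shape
(7, 31)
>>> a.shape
(2, 31)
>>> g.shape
(31,)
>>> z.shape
(7, 2)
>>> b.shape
()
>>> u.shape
(2, 7)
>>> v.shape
(7, 2)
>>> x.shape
()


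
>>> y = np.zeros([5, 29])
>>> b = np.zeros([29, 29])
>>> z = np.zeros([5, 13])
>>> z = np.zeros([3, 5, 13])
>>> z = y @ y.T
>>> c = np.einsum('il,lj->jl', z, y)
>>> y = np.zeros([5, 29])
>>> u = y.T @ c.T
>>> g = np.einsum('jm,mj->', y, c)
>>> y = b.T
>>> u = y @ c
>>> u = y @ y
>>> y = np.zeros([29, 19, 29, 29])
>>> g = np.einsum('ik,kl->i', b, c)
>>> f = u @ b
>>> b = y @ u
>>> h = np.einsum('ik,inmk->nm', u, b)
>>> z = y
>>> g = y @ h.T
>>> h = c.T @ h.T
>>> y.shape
(29, 19, 29, 29)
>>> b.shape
(29, 19, 29, 29)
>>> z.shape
(29, 19, 29, 29)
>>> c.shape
(29, 5)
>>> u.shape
(29, 29)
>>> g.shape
(29, 19, 29, 19)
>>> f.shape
(29, 29)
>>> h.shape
(5, 19)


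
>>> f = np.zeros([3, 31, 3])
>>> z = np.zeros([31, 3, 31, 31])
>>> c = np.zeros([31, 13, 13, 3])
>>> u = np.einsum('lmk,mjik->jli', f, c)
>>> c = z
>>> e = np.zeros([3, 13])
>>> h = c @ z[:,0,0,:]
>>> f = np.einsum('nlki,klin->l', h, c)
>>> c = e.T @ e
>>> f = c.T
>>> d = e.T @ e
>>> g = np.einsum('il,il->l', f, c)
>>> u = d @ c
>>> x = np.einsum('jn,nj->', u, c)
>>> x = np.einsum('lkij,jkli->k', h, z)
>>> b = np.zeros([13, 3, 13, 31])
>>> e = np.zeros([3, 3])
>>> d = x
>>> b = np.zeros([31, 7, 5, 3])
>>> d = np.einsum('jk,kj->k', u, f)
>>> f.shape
(13, 13)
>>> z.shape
(31, 3, 31, 31)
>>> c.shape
(13, 13)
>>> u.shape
(13, 13)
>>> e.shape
(3, 3)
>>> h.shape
(31, 3, 31, 31)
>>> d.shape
(13,)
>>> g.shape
(13,)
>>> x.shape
(3,)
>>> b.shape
(31, 7, 5, 3)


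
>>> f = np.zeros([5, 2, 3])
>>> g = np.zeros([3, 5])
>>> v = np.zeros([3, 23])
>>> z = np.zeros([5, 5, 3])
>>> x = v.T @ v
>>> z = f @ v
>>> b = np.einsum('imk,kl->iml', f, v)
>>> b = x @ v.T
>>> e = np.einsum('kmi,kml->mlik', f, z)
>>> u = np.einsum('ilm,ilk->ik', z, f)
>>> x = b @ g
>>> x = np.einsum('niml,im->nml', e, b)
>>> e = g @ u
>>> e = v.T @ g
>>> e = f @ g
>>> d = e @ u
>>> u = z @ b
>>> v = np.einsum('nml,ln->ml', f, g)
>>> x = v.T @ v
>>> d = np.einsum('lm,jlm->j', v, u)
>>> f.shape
(5, 2, 3)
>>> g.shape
(3, 5)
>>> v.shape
(2, 3)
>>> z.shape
(5, 2, 23)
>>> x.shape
(3, 3)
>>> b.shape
(23, 3)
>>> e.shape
(5, 2, 5)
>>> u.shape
(5, 2, 3)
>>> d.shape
(5,)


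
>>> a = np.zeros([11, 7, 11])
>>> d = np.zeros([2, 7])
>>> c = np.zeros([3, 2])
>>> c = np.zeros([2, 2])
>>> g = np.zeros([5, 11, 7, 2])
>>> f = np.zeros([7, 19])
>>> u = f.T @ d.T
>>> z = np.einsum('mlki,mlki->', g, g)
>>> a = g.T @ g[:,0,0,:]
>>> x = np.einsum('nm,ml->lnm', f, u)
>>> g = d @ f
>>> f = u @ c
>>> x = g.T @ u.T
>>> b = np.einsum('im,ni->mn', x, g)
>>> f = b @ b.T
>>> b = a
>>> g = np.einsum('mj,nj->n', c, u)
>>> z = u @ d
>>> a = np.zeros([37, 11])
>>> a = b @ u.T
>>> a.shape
(2, 7, 11, 19)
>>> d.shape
(2, 7)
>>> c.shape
(2, 2)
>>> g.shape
(19,)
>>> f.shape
(19, 19)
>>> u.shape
(19, 2)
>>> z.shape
(19, 7)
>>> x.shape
(19, 19)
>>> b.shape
(2, 7, 11, 2)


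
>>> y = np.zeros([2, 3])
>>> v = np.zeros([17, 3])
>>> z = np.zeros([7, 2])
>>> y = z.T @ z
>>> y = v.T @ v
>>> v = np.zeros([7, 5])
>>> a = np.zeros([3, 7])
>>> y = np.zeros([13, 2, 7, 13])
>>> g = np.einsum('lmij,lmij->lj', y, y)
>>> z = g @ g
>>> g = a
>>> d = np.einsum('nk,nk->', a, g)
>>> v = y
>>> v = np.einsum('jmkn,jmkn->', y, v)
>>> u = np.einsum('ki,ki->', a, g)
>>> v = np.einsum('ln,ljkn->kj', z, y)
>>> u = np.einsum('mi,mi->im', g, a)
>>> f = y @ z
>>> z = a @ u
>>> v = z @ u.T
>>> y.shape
(13, 2, 7, 13)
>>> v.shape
(3, 7)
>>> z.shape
(3, 3)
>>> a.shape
(3, 7)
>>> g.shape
(3, 7)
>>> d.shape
()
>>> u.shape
(7, 3)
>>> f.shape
(13, 2, 7, 13)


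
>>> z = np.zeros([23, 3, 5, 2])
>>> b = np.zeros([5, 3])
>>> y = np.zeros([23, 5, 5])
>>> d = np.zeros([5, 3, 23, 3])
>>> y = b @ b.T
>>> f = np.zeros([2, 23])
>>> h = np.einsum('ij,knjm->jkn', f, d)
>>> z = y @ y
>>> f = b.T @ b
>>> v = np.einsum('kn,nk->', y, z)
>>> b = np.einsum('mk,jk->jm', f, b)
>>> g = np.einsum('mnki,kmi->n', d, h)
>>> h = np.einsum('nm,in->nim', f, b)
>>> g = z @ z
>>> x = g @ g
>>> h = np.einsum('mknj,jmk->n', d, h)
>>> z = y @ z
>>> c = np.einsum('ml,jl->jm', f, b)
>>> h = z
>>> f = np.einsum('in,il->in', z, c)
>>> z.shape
(5, 5)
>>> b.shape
(5, 3)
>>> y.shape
(5, 5)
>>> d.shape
(5, 3, 23, 3)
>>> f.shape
(5, 5)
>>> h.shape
(5, 5)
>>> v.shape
()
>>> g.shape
(5, 5)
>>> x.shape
(5, 5)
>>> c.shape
(5, 3)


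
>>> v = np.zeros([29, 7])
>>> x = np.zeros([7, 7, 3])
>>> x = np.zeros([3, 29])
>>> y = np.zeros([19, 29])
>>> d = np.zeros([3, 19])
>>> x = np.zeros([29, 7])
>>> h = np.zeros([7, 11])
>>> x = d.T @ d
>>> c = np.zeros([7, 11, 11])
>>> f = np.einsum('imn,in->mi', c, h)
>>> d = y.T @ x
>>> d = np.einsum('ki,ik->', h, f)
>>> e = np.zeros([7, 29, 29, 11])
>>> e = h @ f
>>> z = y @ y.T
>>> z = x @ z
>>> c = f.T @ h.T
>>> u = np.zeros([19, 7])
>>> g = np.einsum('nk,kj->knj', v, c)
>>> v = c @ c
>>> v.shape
(7, 7)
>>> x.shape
(19, 19)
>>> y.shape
(19, 29)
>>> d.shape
()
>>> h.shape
(7, 11)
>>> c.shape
(7, 7)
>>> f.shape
(11, 7)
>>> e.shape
(7, 7)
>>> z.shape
(19, 19)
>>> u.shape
(19, 7)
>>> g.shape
(7, 29, 7)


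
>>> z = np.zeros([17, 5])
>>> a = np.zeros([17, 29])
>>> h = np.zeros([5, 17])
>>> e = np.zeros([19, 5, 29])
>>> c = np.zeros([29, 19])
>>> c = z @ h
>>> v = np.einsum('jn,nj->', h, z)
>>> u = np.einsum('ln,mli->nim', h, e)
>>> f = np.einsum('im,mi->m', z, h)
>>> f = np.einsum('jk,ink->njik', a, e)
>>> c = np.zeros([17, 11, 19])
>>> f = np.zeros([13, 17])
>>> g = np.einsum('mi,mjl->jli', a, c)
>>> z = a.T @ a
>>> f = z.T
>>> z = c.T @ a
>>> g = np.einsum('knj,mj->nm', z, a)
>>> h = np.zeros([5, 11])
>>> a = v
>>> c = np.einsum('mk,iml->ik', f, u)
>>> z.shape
(19, 11, 29)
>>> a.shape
()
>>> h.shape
(5, 11)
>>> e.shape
(19, 5, 29)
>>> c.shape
(17, 29)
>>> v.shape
()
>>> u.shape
(17, 29, 19)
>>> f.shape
(29, 29)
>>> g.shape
(11, 17)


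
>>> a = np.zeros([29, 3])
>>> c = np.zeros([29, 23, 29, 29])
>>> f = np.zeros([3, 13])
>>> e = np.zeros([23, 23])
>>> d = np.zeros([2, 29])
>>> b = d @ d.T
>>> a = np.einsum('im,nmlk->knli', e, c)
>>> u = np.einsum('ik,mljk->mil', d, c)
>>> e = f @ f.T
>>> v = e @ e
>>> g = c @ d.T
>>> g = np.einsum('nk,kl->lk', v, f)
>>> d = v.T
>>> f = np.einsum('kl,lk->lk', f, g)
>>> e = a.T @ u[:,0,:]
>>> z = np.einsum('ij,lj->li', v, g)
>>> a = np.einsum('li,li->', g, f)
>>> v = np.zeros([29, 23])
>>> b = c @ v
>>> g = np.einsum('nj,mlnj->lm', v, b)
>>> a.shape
()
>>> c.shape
(29, 23, 29, 29)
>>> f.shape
(13, 3)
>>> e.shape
(23, 29, 29, 23)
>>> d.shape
(3, 3)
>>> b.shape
(29, 23, 29, 23)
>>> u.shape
(29, 2, 23)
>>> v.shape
(29, 23)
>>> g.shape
(23, 29)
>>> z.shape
(13, 3)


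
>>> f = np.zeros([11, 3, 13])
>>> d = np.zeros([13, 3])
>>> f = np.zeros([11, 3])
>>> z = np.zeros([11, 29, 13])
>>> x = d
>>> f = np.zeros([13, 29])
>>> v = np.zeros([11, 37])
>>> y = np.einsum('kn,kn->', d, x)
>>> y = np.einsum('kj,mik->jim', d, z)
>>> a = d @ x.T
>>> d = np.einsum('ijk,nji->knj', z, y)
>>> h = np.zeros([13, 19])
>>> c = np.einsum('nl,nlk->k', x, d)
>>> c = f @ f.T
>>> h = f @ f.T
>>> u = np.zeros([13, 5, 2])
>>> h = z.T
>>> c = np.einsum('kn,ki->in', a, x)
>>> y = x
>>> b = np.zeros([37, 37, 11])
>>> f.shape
(13, 29)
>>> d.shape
(13, 3, 29)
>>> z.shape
(11, 29, 13)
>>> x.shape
(13, 3)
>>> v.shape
(11, 37)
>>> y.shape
(13, 3)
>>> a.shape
(13, 13)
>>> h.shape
(13, 29, 11)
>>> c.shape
(3, 13)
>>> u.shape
(13, 5, 2)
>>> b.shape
(37, 37, 11)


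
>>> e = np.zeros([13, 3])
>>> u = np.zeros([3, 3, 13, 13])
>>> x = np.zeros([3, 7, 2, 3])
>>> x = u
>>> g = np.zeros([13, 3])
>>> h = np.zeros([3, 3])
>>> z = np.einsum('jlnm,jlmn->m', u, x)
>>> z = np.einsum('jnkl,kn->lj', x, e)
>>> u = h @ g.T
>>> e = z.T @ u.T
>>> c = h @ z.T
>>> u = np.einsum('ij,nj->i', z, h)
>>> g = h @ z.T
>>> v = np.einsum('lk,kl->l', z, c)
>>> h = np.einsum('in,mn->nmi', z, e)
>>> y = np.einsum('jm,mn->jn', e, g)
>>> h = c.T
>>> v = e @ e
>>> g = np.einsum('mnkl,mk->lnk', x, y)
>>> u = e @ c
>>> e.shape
(3, 3)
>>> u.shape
(3, 13)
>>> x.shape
(3, 3, 13, 13)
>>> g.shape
(13, 3, 13)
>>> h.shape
(13, 3)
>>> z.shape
(13, 3)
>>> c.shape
(3, 13)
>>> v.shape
(3, 3)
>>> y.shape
(3, 13)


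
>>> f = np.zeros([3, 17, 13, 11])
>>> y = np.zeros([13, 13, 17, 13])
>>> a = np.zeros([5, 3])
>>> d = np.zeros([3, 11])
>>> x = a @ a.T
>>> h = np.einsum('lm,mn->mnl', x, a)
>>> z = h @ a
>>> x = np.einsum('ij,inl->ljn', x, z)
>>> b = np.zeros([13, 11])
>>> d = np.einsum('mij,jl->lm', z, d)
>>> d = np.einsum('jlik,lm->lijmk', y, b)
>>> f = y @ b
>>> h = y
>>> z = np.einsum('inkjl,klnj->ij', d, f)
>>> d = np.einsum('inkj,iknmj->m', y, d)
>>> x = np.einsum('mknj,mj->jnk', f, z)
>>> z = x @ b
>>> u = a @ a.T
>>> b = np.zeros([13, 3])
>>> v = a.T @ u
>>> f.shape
(13, 13, 17, 11)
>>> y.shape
(13, 13, 17, 13)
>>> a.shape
(5, 3)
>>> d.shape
(11,)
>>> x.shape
(11, 17, 13)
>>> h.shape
(13, 13, 17, 13)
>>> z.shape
(11, 17, 11)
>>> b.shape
(13, 3)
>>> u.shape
(5, 5)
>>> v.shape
(3, 5)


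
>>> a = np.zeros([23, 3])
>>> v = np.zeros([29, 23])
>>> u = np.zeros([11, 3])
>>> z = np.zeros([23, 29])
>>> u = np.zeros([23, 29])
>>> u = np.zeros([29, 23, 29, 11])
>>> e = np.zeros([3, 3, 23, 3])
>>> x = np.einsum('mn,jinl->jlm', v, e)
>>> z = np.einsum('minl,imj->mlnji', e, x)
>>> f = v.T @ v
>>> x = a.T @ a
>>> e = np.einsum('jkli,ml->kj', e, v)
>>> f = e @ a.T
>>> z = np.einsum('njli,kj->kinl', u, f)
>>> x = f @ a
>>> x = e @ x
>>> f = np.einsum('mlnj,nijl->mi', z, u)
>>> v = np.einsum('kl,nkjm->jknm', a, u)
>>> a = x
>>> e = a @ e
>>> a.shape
(3, 3)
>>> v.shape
(29, 23, 29, 11)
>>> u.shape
(29, 23, 29, 11)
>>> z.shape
(3, 11, 29, 29)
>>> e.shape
(3, 3)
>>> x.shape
(3, 3)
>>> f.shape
(3, 23)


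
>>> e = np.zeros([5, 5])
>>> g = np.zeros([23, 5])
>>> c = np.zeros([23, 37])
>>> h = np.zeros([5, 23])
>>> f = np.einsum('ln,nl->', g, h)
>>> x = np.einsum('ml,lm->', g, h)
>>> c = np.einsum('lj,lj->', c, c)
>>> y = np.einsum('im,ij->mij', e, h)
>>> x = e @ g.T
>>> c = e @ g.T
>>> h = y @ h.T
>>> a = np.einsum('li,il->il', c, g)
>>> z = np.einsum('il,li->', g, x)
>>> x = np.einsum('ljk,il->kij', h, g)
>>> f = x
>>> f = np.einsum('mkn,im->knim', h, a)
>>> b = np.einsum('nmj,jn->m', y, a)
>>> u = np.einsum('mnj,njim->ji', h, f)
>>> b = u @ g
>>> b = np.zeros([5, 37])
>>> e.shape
(5, 5)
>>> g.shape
(23, 5)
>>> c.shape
(5, 23)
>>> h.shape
(5, 5, 5)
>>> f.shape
(5, 5, 23, 5)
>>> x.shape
(5, 23, 5)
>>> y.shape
(5, 5, 23)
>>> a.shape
(23, 5)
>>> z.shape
()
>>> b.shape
(5, 37)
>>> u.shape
(5, 23)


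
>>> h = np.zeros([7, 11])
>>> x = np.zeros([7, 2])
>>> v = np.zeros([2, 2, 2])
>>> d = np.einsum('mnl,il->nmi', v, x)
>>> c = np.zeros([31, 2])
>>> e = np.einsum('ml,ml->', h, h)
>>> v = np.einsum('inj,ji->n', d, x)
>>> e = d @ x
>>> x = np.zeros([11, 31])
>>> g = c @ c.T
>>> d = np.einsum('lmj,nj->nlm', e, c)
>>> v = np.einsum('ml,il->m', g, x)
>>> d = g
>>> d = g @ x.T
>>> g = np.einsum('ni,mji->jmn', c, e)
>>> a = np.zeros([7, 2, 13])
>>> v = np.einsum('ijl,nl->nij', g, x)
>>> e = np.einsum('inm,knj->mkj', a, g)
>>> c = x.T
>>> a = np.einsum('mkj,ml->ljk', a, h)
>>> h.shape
(7, 11)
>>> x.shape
(11, 31)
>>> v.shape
(11, 2, 2)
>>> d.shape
(31, 11)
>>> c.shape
(31, 11)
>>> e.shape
(13, 2, 31)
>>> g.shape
(2, 2, 31)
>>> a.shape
(11, 13, 2)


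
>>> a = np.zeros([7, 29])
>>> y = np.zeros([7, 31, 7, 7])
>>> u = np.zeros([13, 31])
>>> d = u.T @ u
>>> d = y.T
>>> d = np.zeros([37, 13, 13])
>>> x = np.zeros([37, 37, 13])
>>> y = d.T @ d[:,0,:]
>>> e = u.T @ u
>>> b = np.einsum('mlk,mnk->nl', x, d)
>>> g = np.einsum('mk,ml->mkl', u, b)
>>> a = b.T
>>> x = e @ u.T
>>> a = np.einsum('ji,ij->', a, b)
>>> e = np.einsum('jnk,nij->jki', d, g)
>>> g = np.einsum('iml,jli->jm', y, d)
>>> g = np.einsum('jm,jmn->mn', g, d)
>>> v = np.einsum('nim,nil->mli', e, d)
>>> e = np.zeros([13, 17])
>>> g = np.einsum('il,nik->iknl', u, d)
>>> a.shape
()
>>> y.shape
(13, 13, 13)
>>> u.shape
(13, 31)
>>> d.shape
(37, 13, 13)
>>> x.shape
(31, 13)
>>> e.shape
(13, 17)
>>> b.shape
(13, 37)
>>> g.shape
(13, 13, 37, 31)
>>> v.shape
(31, 13, 13)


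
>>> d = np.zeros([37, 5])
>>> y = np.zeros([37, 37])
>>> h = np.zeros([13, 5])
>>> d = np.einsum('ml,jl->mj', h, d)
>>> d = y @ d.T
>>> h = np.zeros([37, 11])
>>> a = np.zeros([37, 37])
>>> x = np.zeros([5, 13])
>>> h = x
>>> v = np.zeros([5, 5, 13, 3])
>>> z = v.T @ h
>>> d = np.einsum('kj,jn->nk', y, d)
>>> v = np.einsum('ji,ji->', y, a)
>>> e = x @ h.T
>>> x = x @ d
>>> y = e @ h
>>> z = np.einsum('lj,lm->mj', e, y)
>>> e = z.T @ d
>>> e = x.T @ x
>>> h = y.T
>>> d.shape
(13, 37)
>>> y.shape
(5, 13)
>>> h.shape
(13, 5)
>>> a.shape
(37, 37)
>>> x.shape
(5, 37)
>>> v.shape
()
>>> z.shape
(13, 5)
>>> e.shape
(37, 37)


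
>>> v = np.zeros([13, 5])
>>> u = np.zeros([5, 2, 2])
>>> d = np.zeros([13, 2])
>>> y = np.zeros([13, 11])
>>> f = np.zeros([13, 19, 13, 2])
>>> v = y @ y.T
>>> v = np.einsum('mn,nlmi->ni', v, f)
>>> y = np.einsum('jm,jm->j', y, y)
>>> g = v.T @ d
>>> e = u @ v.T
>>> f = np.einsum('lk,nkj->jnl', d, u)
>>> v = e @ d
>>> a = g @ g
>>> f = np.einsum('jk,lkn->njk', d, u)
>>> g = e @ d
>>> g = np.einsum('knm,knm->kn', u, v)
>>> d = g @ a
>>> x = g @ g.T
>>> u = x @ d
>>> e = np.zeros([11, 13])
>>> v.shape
(5, 2, 2)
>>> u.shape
(5, 2)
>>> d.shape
(5, 2)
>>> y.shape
(13,)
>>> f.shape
(2, 13, 2)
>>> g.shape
(5, 2)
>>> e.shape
(11, 13)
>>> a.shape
(2, 2)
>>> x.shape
(5, 5)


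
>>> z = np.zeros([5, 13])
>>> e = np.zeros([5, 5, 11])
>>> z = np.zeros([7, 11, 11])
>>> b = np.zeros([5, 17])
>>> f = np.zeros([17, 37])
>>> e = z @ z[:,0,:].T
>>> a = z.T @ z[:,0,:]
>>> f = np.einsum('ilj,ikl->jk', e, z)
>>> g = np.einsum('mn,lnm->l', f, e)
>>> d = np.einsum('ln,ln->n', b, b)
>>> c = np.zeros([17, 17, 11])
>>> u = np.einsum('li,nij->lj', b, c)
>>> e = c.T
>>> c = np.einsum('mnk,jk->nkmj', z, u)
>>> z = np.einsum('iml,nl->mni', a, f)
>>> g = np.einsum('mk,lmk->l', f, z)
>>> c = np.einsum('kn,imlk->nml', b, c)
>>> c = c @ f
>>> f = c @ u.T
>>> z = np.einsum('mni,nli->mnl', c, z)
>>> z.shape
(17, 11, 7)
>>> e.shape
(11, 17, 17)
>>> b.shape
(5, 17)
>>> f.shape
(17, 11, 5)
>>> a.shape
(11, 11, 11)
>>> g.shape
(11,)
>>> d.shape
(17,)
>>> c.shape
(17, 11, 11)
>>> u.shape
(5, 11)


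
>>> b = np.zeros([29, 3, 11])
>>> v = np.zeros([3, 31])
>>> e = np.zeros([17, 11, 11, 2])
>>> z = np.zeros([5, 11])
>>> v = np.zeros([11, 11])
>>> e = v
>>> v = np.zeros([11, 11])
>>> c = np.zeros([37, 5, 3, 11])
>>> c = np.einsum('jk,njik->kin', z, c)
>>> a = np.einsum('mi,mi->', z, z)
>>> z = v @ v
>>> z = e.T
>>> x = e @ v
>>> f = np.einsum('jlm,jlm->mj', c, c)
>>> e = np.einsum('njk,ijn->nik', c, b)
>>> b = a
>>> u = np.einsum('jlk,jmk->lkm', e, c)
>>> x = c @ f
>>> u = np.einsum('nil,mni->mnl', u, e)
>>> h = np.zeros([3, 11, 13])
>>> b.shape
()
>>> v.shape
(11, 11)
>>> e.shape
(11, 29, 37)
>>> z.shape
(11, 11)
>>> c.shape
(11, 3, 37)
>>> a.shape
()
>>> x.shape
(11, 3, 11)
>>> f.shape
(37, 11)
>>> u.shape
(11, 29, 3)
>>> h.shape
(3, 11, 13)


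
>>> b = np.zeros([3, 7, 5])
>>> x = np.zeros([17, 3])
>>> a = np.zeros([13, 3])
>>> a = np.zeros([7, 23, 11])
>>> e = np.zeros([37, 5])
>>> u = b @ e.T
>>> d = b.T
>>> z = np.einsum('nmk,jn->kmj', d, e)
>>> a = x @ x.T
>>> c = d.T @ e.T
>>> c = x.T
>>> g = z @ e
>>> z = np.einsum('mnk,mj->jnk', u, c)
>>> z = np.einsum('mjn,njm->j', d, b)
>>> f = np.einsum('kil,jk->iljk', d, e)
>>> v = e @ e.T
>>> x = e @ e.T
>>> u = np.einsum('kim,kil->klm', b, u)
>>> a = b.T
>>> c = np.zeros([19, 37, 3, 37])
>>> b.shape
(3, 7, 5)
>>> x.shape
(37, 37)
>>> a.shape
(5, 7, 3)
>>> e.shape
(37, 5)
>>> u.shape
(3, 37, 5)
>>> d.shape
(5, 7, 3)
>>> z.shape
(7,)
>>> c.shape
(19, 37, 3, 37)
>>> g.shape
(3, 7, 5)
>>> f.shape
(7, 3, 37, 5)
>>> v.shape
(37, 37)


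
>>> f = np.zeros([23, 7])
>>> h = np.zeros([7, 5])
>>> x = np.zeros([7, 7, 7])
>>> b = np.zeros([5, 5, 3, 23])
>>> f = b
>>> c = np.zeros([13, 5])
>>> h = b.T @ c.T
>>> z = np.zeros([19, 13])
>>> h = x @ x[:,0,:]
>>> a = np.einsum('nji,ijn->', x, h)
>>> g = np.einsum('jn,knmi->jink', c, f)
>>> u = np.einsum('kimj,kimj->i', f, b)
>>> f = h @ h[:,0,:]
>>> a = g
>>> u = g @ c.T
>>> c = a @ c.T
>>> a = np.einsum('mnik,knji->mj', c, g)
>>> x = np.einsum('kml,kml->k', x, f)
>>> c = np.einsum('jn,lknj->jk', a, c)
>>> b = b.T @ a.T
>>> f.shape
(7, 7, 7)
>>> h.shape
(7, 7, 7)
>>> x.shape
(7,)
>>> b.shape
(23, 3, 5, 13)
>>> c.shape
(13, 23)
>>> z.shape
(19, 13)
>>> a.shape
(13, 5)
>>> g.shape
(13, 23, 5, 5)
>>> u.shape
(13, 23, 5, 13)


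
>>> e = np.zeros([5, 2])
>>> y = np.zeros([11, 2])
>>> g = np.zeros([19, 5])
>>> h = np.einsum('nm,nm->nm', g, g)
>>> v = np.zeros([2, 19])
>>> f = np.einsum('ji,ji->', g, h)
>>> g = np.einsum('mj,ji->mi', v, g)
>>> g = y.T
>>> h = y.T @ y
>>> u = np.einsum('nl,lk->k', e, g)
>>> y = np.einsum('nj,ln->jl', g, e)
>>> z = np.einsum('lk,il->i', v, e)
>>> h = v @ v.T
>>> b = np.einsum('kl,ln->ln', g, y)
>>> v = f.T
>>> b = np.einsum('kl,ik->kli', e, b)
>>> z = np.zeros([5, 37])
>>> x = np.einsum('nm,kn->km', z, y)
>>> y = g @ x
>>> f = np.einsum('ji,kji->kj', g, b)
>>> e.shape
(5, 2)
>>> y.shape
(2, 37)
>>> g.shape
(2, 11)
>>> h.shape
(2, 2)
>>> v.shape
()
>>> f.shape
(5, 2)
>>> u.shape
(11,)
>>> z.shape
(5, 37)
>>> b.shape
(5, 2, 11)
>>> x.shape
(11, 37)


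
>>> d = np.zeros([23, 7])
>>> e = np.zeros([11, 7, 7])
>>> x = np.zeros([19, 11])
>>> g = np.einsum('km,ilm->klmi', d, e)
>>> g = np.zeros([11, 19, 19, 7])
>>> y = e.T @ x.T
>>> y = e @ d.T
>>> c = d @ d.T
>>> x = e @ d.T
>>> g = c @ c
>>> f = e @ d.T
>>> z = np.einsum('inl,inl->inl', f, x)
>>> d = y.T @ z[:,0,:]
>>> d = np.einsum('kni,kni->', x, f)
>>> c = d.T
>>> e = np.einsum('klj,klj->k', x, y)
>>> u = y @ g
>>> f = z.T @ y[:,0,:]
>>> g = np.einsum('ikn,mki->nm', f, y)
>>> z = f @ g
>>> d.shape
()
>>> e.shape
(11,)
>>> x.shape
(11, 7, 23)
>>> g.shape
(23, 11)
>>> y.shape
(11, 7, 23)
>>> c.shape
()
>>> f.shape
(23, 7, 23)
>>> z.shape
(23, 7, 11)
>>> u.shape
(11, 7, 23)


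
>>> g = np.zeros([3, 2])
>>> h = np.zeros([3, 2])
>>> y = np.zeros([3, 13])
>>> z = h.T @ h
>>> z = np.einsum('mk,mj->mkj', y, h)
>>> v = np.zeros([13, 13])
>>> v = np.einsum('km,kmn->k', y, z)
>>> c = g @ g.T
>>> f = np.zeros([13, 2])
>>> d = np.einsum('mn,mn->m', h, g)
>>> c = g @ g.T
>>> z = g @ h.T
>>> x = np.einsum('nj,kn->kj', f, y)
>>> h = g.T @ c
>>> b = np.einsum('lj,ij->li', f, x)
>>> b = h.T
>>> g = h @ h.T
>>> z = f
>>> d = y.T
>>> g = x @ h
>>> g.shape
(3, 3)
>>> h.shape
(2, 3)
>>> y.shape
(3, 13)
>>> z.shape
(13, 2)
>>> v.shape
(3,)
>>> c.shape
(3, 3)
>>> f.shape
(13, 2)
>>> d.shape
(13, 3)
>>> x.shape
(3, 2)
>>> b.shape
(3, 2)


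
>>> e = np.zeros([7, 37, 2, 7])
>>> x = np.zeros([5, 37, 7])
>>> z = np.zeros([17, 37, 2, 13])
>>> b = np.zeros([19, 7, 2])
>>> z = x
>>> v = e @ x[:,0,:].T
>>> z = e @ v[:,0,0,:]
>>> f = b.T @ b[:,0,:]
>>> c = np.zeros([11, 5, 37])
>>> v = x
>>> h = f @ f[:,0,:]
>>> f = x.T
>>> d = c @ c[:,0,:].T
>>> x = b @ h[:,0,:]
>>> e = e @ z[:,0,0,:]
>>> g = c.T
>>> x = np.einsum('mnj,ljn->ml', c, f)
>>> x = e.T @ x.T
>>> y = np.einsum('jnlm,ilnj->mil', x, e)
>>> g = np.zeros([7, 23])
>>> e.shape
(7, 37, 2, 5)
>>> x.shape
(5, 2, 37, 11)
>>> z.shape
(7, 37, 2, 5)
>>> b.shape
(19, 7, 2)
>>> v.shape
(5, 37, 7)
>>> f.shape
(7, 37, 5)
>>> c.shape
(11, 5, 37)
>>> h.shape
(2, 7, 2)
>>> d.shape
(11, 5, 11)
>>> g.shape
(7, 23)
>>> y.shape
(11, 7, 37)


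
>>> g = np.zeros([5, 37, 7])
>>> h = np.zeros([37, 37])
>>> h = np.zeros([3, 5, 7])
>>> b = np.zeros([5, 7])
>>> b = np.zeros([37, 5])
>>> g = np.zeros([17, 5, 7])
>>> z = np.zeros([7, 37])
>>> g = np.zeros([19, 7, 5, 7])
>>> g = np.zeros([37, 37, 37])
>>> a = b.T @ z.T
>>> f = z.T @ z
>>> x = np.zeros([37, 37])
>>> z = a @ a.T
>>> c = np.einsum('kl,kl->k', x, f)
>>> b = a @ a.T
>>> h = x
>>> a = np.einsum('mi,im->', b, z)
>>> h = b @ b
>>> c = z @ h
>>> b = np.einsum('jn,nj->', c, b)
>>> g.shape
(37, 37, 37)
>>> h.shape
(5, 5)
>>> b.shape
()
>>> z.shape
(5, 5)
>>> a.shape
()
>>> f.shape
(37, 37)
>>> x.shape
(37, 37)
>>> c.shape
(5, 5)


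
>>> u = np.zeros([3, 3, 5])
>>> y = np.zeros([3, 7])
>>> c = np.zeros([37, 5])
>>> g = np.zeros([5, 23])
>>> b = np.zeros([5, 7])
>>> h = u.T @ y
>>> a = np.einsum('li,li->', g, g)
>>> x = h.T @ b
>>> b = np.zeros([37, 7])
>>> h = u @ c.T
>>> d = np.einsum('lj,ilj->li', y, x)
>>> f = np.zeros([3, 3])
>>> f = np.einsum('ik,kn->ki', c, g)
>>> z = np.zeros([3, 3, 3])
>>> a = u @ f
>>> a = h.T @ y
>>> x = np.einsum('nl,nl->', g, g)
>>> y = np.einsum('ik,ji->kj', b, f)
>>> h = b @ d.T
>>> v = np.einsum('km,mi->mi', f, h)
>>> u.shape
(3, 3, 5)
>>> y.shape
(7, 5)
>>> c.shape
(37, 5)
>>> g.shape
(5, 23)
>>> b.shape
(37, 7)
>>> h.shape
(37, 3)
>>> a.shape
(37, 3, 7)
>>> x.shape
()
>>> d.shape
(3, 7)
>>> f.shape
(5, 37)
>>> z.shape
(3, 3, 3)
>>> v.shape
(37, 3)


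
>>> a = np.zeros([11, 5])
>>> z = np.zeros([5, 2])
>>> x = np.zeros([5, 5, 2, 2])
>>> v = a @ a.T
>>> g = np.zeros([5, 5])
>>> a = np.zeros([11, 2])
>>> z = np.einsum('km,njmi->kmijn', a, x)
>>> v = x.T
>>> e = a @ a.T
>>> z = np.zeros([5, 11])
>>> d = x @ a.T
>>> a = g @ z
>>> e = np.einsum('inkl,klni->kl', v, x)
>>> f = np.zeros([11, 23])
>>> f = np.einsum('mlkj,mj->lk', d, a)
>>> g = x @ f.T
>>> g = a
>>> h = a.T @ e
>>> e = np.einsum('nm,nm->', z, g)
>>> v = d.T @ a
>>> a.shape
(5, 11)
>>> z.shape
(5, 11)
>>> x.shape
(5, 5, 2, 2)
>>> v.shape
(11, 2, 5, 11)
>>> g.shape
(5, 11)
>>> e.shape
()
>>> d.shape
(5, 5, 2, 11)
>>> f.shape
(5, 2)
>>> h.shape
(11, 5)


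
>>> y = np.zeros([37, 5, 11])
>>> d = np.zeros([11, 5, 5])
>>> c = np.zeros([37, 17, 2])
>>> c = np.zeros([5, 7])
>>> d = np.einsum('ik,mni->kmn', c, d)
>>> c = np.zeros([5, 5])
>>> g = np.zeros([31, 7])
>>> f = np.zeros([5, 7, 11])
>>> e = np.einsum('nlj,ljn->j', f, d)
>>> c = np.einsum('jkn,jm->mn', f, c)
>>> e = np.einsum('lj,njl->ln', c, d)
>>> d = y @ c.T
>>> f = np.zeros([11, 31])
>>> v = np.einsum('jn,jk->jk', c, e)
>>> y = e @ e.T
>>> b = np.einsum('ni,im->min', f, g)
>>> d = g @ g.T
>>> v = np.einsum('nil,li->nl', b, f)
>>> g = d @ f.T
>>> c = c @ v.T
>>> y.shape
(5, 5)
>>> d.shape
(31, 31)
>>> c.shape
(5, 7)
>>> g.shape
(31, 11)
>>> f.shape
(11, 31)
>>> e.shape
(5, 7)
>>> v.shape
(7, 11)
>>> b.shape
(7, 31, 11)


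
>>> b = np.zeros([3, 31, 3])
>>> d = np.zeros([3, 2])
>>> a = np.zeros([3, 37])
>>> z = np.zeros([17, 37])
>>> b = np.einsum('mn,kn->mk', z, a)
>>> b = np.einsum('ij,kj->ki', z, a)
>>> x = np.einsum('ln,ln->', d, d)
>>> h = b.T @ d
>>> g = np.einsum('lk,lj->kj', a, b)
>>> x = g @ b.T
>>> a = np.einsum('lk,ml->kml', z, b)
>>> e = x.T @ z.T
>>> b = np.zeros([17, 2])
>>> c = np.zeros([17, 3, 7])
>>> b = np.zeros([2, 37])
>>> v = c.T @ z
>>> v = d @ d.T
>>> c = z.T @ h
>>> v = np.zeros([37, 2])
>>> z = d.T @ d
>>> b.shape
(2, 37)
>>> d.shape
(3, 2)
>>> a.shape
(37, 3, 17)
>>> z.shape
(2, 2)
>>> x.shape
(37, 3)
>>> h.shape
(17, 2)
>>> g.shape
(37, 17)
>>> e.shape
(3, 17)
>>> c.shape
(37, 2)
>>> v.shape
(37, 2)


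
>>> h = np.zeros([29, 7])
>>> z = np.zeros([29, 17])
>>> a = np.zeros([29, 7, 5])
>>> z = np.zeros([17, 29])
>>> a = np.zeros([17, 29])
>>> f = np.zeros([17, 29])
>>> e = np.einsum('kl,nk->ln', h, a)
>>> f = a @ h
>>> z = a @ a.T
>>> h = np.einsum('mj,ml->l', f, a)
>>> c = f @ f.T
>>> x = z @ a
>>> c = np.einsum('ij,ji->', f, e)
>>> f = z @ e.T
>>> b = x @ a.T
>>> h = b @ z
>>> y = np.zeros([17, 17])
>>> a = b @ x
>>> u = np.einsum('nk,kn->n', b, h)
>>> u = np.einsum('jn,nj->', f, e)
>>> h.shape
(17, 17)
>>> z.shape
(17, 17)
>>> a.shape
(17, 29)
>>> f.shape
(17, 7)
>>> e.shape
(7, 17)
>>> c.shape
()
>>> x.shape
(17, 29)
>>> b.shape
(17, 17)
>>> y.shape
(17, 17)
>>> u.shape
()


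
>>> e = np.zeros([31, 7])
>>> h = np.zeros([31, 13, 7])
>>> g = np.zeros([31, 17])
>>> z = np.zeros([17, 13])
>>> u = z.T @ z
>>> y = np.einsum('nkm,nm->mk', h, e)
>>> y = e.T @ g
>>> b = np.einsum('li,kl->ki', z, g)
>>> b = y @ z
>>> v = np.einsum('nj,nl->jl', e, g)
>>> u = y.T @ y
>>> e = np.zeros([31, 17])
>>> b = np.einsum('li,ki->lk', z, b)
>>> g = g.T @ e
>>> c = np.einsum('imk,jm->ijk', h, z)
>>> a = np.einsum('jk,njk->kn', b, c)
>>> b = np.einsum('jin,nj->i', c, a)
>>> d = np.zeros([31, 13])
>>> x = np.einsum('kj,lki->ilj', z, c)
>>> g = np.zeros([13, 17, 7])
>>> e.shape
(31, 17)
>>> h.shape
(31, 13, 7)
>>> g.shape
(13, 17, 7)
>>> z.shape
(17, 13)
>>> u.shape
(17, 17)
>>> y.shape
(7, 17)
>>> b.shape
(17,)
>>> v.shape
(7, 17)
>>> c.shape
(31, 17, 7)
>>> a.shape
(7, 31)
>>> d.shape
(31, 13)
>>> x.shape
(7, 31, 13)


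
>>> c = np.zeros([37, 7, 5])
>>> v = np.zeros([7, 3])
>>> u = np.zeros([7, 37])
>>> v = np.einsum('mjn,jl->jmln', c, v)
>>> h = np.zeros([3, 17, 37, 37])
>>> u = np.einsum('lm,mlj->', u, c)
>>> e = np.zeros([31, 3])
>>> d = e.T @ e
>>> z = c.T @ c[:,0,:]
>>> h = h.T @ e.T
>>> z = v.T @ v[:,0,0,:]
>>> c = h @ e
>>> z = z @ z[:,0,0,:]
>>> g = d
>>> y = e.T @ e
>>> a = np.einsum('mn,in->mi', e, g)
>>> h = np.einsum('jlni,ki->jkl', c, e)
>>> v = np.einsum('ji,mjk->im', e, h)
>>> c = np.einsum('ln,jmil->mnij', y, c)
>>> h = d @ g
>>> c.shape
(37, 3, 17, 37)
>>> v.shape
(3, 37)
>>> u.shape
()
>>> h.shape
(3, 3)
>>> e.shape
(31, 3)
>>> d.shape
(3, 3)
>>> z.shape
(5, 3, 37, 5)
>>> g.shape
(3, 3)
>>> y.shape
(3, 3)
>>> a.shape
(31, 3)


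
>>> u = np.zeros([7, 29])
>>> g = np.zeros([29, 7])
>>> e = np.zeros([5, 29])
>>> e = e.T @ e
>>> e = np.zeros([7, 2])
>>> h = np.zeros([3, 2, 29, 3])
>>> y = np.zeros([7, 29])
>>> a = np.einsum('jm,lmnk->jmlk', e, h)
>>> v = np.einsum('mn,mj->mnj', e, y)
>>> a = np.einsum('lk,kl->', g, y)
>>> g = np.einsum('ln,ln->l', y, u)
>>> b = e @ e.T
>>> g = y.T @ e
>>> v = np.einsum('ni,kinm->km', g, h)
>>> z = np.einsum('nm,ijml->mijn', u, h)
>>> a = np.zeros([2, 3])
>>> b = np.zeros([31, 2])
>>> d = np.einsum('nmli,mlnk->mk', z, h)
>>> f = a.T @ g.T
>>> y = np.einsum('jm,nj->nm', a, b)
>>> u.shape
(7, 29)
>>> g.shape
(29, 2)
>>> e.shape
(7, 2)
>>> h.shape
(3, 2, 29, 3)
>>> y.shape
(31, 3)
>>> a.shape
(2, 3)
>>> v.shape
(3, 3)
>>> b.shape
(31, 2)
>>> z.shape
(29, 3, 2, 7)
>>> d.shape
(3, 3)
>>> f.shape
(3, 29)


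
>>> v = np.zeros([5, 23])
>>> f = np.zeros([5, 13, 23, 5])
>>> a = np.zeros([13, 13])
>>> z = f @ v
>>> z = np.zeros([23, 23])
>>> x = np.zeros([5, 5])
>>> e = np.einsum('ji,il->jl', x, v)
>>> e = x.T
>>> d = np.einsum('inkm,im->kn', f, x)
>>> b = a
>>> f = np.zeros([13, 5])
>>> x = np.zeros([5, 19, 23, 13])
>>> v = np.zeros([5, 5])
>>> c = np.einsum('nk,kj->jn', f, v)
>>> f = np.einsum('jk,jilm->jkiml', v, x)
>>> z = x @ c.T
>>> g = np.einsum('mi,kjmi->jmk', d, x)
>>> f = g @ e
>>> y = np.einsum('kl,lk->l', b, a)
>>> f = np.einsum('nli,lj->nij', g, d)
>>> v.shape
(5, 5)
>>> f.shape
(19, 5, 13)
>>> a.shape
(13, 13)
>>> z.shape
(5, 19, 23, 5)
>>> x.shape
(5, 19, 23, 13)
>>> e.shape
(5, 5)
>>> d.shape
(23, 13)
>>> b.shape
(13, 13)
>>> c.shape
(5, 13)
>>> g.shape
(19, 23, 5)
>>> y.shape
(13,)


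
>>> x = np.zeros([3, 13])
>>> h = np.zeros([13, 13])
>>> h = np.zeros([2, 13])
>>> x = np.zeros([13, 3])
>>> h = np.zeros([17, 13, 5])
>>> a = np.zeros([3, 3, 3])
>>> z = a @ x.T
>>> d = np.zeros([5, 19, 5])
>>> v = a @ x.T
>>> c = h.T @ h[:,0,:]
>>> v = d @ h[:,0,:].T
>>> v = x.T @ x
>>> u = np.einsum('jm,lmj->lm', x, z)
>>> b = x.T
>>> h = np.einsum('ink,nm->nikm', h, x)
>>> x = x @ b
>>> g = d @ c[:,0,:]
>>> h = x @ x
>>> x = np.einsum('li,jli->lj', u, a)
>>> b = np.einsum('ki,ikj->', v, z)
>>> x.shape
(3, 3)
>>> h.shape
(13, 13)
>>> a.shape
(3, 3, 3)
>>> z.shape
(3, 3, 13)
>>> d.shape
(5, 19, 5)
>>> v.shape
(3, 3)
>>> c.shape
(5, 13, 5)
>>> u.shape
(3, 3)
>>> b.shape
()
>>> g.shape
(5, 19, 5)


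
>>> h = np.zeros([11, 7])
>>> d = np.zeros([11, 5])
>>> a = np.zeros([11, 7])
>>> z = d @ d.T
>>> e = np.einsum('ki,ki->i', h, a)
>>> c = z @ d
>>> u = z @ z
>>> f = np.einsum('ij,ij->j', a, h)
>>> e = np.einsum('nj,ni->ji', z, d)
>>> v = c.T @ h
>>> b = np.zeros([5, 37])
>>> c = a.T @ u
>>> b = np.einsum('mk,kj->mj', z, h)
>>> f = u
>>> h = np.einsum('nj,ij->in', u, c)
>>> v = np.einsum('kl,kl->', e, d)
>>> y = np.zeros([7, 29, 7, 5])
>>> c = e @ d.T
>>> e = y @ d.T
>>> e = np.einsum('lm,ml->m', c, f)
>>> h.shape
(7, 11)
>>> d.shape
(11, 5)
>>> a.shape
(11, 7)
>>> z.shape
(11, 11)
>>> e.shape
(11,)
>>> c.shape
(11, 11)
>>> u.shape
(11, 11)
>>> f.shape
(11, 11)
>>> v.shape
()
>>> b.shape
(11, 7)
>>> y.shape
(7, 29, 7, 5)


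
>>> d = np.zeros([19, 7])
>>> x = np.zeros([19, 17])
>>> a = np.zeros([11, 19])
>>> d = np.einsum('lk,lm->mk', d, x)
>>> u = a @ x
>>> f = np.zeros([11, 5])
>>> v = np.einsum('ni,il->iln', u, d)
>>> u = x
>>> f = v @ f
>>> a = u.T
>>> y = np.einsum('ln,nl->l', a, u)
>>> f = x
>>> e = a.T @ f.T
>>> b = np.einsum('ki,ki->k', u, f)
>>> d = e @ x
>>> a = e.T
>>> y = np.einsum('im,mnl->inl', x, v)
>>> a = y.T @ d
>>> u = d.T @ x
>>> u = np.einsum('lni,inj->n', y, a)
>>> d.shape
(19, 17)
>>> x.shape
(19, 17)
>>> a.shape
(11, 7, 17)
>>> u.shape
(7,)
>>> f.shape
(19, 17)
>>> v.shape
(17, 7, 11)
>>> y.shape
(19, 7, 11)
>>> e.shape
(19, 19)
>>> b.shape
(19,)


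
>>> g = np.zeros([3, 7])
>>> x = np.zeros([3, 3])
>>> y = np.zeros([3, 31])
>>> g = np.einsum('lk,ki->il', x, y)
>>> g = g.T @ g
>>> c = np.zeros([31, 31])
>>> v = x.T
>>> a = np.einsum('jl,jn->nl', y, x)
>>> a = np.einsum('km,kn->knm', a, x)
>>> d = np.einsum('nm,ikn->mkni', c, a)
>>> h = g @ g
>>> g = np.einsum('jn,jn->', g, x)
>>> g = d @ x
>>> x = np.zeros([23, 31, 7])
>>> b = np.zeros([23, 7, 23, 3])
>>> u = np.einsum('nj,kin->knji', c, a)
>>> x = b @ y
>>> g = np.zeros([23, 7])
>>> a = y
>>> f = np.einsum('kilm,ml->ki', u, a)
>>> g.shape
(23, 7)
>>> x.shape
(23, 7, 23, 31)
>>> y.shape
(3, 31)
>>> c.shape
(31, 31)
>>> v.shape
(3, 3)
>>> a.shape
(3, 31)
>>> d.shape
(31, 3, 31, 3)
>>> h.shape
(3, 3)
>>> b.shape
(23, 7, 23, 3)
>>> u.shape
(3, 31, 31, 3)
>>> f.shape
(3, 31)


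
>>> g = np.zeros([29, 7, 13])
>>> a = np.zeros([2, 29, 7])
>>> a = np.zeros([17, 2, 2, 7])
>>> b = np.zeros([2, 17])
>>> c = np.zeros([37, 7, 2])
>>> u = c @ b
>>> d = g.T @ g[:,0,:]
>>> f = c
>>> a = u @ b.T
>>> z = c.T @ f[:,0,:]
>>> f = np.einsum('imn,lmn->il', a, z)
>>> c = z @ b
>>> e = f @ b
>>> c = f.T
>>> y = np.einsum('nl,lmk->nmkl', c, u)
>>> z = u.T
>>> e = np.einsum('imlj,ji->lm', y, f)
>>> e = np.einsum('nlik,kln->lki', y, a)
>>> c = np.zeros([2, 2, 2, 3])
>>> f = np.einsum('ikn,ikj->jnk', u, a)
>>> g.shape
(29, 7, 13)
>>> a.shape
(37, 7, 2)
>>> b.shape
(2, 17)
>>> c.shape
(2, 2, 2, 3)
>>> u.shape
(37, 7, 17)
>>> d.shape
(13, 7, 13)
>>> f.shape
(2, 17, 7)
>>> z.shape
(17, 7, 37)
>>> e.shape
(7, 37, 17)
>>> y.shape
(2, 7, 17, 37)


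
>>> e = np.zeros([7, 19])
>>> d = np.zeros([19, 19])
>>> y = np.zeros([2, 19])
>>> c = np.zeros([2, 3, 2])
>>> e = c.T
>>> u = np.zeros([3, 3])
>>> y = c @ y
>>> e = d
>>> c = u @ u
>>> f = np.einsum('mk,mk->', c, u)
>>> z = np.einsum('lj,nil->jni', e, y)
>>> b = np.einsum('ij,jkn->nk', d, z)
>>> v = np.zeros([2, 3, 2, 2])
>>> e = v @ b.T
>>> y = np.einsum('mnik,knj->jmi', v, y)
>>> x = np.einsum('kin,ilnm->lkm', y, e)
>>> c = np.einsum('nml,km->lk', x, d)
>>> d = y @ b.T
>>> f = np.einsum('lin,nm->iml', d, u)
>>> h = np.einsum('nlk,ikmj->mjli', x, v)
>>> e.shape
(2, 3, 2, 3)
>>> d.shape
(19, 2, 3)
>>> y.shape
(19, 2, 2)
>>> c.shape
(3, 19)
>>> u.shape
(3, 3)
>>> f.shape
(2, 3, 19)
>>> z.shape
(19, 2, 3)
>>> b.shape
(3, 2)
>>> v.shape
(2, 3, 2, 2)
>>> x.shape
(3, 19, 3)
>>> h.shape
(2, 2, 19, 2)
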